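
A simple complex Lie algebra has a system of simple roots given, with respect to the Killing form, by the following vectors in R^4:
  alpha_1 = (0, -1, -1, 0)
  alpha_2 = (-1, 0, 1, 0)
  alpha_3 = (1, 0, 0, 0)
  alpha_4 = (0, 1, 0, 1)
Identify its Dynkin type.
Compute the Cartan integers a_ij = 2(alpha_i, alpha_j)/(alpha_j, alpha_j); the resulting 4x4 Cartan matrix is
[[2, -1, 0, -1], [-1, 2, -2, 0], [0, -1, 2, 0], [-1, 0, 0, 2]].
The roots have two lengths (squared-length ratio 2:1); the short ones are alpha_{3}. The associated Dynkin diagram is a chain of 4 nodes with a double edge at one end; the terminal node there is the unique short simple root (B_4), so the type is B_4 (the algebra so(9)).

B_4 (so(9))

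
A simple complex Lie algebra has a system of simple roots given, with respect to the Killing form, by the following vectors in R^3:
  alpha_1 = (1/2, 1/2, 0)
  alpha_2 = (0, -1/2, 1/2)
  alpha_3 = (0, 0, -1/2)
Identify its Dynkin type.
B3

Compute the Cartan integers a_ij = 2(alpha_i, alpha_j)/(alpha_j, alpha_j); the resulting 3x3 Cartan matrix is
[[2, -1, 0], [-1, 2, -2], [0, -1, 2]].
The roots have two lengths (squared-length ratio 2:1); the short ones are alpha_{3}. The associated Dynkin diagram is a chain of 3 nodes with a double edge at one end; the terminal node there is the unique short simple root (B_3), so the type is B_3 (the algebra so(7)).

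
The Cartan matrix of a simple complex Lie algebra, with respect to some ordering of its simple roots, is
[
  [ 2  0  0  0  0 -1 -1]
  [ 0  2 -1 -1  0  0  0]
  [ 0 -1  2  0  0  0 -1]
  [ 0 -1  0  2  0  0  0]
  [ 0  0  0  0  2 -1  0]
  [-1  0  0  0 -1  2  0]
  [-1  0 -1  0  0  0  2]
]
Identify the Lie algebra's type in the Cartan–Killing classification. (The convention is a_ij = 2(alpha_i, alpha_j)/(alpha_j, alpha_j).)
The matrix has rank 7 with 2's on the diagonal. Reading the off-diagonal entries as Dynkin edges (a single edge where a_ij = a_ji = -1; a double or triple edge where a_ij * a_ji = 2 or 3), the diagram is a chain of 7 nodes with single edges (A_7). One simple-root ordering that puts it in standard form is (alpha_5, alpha_6, alpha_1, alpha_7, alpha_3, alpha_2, alpha_4). So the algebra is type A_7, i.e. sl(8).

A_7 (sl(8))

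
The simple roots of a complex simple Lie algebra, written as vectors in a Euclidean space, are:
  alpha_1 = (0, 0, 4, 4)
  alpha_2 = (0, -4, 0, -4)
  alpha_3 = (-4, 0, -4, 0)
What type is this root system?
Compute the Cartan integers a_ij = 2(alpha_i, alpha_j)/(alpha_j, alpha_j); the resulting 3x3 Cartan matrix is
[[2, -1, -1], [-1, 2, 0], [-1, 0, 2]].
All simple roots have the same length, so the diagram is simply laced. The associated Dynkin diagram is a chain of 3 nodes with single edges (A_3), so the type is A_3 (the algebra sl(4)).

A_3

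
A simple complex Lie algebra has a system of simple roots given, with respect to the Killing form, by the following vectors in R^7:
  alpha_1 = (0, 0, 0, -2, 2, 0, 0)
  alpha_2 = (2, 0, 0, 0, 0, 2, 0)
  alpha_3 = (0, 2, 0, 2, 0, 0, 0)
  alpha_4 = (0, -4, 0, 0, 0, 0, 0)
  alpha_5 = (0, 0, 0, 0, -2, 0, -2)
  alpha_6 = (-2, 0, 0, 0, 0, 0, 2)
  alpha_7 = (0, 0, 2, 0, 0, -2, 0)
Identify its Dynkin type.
Compute the Cartan integers a_ij = 2(alpha_i, alpha_j)/(alpha_j, alpha_j); the resulting 7x7 Cartan matrix is
[[2, 0, -1, 0, -1, 0, 0], [0, 2, 0, 0, 0, -1, -1], [-1, 0, 2, -1, 0, 0, 0], [0, 0, -2, 2, 0, 0, 0], [-1, 0, 0, 0, 2, -1, 0], [0, -1, 0, 0, -1, 2, 0], [0, -1, 0, 0, 0, 0, 2]].
The roots have two lengths (squared-length ratio 2:1); the short ones are alpha_{1,2,3,5,6,7}. The associated Dynkin diagram is a chain of 7 nodes with a double edge at one end; the terminal node there is the unique long simple root (C_7), so the type is C_7 (the algebra sp(14)).

type C_7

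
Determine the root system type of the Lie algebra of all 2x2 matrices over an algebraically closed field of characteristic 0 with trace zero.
This is sl(2), which has dimension 2^2 - 1 = 3 and rank 2 - 1 = 1 (a Cartan subalgebra is the diagonal traceless matrices). In the classification of classical Lie algebras, the special linear algebra sl(n+1) has type A_n; here n = 1, so the Dynkin diagram is a chain of 1 nodes with single edges (A_1). Hence the type is A_1.

A1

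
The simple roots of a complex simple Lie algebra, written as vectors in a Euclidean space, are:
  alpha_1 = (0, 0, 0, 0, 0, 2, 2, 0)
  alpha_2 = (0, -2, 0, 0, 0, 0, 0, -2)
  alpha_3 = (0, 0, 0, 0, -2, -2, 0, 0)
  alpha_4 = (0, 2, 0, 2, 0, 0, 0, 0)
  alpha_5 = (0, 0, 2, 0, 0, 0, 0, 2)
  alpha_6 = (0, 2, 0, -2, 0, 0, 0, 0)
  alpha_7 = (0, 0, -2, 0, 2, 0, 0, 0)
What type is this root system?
D7

Compute the Cartan integers a_ij = 2(alpha_i, alpha_j)/(alpha_j, alpha_j); the resulting 7x7 Cartan matrix is
[[2, 0, -1, 0, 0, 0, 0], [0, 2, 0, -1, -1, -1, 0], [-1, 0, 2, 0, 0, 0, -1], [0, -1, 0, 2, 0, 0, 0], [0, -1, 0, 0, 2, 0, -1], [0, -1, 0, 0, 0, 2, 0], [0, 0, -1, 0, -1, 0, 2]].
All simple roots have the same length, so the diagram is simply laced. The associated Dynkin diagram is a chain of 5 nodes with a fork of two nodes at one end (D_7), so the type is D_7 (the algebra so(14)).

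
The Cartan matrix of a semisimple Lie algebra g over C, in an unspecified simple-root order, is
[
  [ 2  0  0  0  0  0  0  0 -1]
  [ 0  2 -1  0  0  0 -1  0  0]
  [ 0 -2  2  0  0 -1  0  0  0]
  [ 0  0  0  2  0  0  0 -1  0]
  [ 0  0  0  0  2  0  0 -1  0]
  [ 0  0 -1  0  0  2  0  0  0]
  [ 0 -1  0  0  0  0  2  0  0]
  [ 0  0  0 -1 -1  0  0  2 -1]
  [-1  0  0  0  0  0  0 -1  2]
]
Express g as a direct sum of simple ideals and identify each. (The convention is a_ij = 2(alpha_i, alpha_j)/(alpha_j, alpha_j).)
D_5 (so(10)) + F_4

The diagram associated to this matrix has two connected components: the simple roots {alpha_1, alpha_4, alpha_5, alpha_8, alpha_9} form a chain of 3 nodes with a fork of two nodes at one end (D_5), and {alpha_2, alpha_3, alpha_6, alpha_7} form a chain of 4 nodes with a double edge between the middle two (F_4). A semisimple Lie algebra decomposes uniquely as the direct sum of simple ideals, one per connected component of its Dynkin diagram, so g ≅ D_5 ⊕ F_4 (dimension 45 + 52 = 97).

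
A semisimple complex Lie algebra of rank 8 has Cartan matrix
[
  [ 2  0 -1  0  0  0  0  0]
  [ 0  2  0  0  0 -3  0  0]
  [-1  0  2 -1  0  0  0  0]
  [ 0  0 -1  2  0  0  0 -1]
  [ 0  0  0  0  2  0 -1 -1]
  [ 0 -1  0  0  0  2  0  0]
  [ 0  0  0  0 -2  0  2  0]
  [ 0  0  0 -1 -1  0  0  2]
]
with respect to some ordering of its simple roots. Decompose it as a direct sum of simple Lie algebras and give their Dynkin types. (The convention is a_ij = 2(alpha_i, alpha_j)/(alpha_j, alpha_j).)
The diagram associated to this matrix has two connected components: the simple roots {alpha_1, alpha_3, alpha_4, alpha_5, alpha_7, alpha_8} form a chain of 6 nodes with a double edge at one end; the terminal node there is the unique long simple root (C_6), and {alpha_2, alpha_6} form two nodes joined by a triple edge (G_2). A semisimple Lie algebra decomposes uniquely as the direct sum of simple ideals, one per connected component of its Dynkin diagram, so g ≅ C_6 ⊕ G_2 (dimension 78 + 14 = 92).

C_6 + G_2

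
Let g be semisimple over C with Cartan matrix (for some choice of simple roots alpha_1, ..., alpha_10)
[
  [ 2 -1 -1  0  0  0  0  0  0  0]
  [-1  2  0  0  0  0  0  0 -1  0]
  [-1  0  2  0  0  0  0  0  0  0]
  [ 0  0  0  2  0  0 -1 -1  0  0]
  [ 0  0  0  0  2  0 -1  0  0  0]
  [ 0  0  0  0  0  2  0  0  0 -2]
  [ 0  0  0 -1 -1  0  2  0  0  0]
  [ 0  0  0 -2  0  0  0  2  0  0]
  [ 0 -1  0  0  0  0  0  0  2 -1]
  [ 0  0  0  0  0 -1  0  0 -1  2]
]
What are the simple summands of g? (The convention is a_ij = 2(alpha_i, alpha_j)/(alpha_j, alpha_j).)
The diagram associated to this matrix has two connected components: the simple roots {alpha_4, alpha_5, alpha_7, alpha_8} form a chain of 4 nodes with a double edge at one end; the terminal node there is the unique long simple root (C_4), and {alpha_1, alpha_2, alpha_3, alpha_6, alpha_9, alpha_10} form a chain of 6 nodes with a double edge at one end; the terminal node there is the unique long simple root (C_6). A semisimple Lie algebra decomposes uniquely as the direct sum of simple ideals, one per connected component of its Dynkin diagram, so g ≅ C_4 ⊕ C_6 (dimension 36 + 78 = 114).

C4 ⊕ C6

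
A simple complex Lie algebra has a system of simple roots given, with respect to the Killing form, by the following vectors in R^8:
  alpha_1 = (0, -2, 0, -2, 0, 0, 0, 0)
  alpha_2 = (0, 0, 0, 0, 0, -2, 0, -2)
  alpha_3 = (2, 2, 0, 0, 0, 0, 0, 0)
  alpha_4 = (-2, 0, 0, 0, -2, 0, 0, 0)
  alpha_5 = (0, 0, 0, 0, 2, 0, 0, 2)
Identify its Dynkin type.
A5

Compute the Cartan integers a_ij = 2(alpha_i, alpha_j)/(alpha_j, alpha_j); the resulting 5x5 Cartan matrix is
[[2, 0, -1, 0, 0], [0, 2, 0, 0, -1], [-1, 0, 2, -1, 0], [0, 0, -1, 2, -1], [0, -1, 0, -1, 2]].
All simple roots have the same length, so the diagram is simply laced. The associated Dynkin diagram is a chain of 5 nodes with single edges (A_5), so the type is A_5 (the algebra sl(6)).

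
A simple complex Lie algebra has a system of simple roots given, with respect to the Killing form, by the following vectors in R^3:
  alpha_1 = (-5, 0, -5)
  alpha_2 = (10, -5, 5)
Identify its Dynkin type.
Compute the Cartan integers a_ij = 2(alpha_i, alpha_j)/(alpha_j, alpha_j); the resulting 2x2 Cartan matrix is
[[2, -1], [-3, 2]].
The roots have two lengths (squared-length ratio 3:1); the short ones are alpha_{1}. The associated Dynkin diagram is two nodes joined by a triple edge (G_2), so the type is G_2.

type G_2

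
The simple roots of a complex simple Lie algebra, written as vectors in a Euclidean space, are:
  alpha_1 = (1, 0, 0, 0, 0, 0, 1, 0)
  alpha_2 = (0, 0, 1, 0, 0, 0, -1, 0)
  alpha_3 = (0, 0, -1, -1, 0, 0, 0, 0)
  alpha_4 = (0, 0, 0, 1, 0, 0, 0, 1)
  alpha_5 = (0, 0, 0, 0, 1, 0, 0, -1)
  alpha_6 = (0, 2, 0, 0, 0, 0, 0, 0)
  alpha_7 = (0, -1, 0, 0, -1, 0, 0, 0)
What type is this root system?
type C_7

Compute the Cartan integers a_ij = 2(alpha_i, alpha_j)/(alpha_j, alpha_j); the resulting 7x7 Cartan matrix is
[[2, -1, 0, 0, 0, 0, 0], [-1, 2, -1, 0, 0, 0, 0], [0, -1, 2, -1, 0, 0, 0], [0, 0, -1, 2, -1, 0, 0], [0, 0, 0, -1, 2, 0, -1], [0, 0, 0, 0, 0, 2, -2], [0, 0, 0, 0, -1, -1, 2]].
The roots have two lengths (squared-length ratio 2:1); the short ones are alpha_{1,2,3,4,5,7}. The associated Dynkin diagram is a chain of 7 nodes with a double edge at one end; the terminal node there is the unique long simple root (C_7), so the type is C_7 (the algebra sp(14)).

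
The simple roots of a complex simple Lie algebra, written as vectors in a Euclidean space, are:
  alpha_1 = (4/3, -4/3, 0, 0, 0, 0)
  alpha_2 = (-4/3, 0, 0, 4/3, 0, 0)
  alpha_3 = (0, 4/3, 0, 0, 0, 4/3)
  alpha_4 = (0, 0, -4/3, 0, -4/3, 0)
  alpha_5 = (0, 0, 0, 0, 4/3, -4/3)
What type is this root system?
Compute the Cartan integers a_ij = 2(alpha_i, alpha_j)/(alpha_j, alpha_j); the resulting 5x5 Cartan matrix is
[[2, -1, -1, 0, 0], [-1, 2, 0, 0, 0], [-1, 0, 2, 0, -1], [0, 0, 0, 2, -1], [0, 0, -1, -1, 2]].
All simple roots have the same length, so the diagram is simply laced. The associated Dynkin diagram is a chain of 5 nodes with single edges (A_5), so the type is A_5 (the algebra sl(6)).

A_5 (sl(6))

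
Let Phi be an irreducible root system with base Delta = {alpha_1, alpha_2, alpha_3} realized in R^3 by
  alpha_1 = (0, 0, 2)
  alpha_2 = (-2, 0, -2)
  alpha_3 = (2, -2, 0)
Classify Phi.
Compute the Cartan integers a_ij = 2(alpha_i, alpha_j)/(alpha_j, alpha_j); the resulting 3x3 Cartan matrix is
[[2, -1, 0], [-2, 2, -1], [0, -1, 2]].
The roots have two lengths (squared-length ratio 2:1); the short ones are alpha_{1}. The associated Dynkin diagram is a chain of 3 nodes with a double edge at one end; the terminal node there is the unique short simple root (B_3), so the type is B_3 (the algebra so(7)).

B_3 (so(7))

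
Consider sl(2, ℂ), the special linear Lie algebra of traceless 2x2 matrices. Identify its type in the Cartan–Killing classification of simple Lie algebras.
A_1 (sl(2))

This is sl(2), which has dimension 2^2 - 1 = 3 and rank 2 - 1 = 1 (a Cartan subalgebra is the diagonal traceless matrices). In the classification of classical Lie algebras, the special linear algebra sl(n+1) has type A_n; here n = 1, so the Dynkin diagram is a chain of 1 nodes with single edges (A_1). Hence the type is A_1.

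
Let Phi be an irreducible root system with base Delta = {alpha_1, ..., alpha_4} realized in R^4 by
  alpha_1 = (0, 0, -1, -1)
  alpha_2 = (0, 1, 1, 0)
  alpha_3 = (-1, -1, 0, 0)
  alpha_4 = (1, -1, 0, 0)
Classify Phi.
Compute the Cartan integers a_ij = 2(alpha_i, alpha_j)/(alpha_j, alpha_j); the resulting 4x4 Cartan matrix is
[[2, -1, 0, 0], [-1, 2, -1, -1], [0, -1, 2, 0], [0, -1, 0, 2]].
All simple roots have the same length, so the diagram is simply laced. The associated Dynkin diagram is a chain of 2 nodes with a fork of two nodes at one end (D_4), so the type is D_4 (the algebra so(8)).

D_4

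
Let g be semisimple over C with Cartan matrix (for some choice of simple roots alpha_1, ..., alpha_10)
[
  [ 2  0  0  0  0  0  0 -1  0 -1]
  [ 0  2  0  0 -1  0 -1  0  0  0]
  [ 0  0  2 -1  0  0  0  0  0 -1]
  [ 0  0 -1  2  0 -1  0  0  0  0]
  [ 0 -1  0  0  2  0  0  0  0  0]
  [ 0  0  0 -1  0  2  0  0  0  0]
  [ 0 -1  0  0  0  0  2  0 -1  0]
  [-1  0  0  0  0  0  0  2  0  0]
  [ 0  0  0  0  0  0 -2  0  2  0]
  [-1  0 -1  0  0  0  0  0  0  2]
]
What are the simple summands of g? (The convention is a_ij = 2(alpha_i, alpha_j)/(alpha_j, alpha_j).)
The diagram associated to this matrix has two connected components: the simple roots {alpha_1, alpha_3, alpha_4, alpha_6, alpha_8, alpha_10} form a chain of 6 nodes with single edges (A_6), and {alpha_2, alpha_5, alpha_7, alpha_9} form a chain of 4 nodes with a double edge at one end; the terminal node there is the unique long simple root (C_4). A semisimple Lie algebra decomposes uniquely as the direct sum of simple ideals, one per connected component of its Dynkin diagram, so g ≅ A_6 ⊕ C_4 (dimension 48 + 36 = 84).

A6 ⊕ C4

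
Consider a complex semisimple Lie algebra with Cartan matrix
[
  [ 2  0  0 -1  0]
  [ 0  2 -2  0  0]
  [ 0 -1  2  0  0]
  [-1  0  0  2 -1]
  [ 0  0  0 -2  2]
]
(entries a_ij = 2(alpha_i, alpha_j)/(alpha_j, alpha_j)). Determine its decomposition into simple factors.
B2 + C3

The diagram associated to this matrix has two connected components: the simple roots {alpha_2, alpha_3} form a chain of 2 nodes with a double edge at one end; the terminal node there is the unique short simple root (B_2), and {alpha_1, alpha_4, alpha_5} form a chain of 3 nodes with a double edge at one end; the terminal node there is the unique long simple root (C_3). A semisimple Lie algebra decomposes uniquely as the direct sum of simple ideals, one per connected component of its Dynkin diagram, so g ≅ B_2 ⊕ C_3 (dimension 10 + 21 = 31).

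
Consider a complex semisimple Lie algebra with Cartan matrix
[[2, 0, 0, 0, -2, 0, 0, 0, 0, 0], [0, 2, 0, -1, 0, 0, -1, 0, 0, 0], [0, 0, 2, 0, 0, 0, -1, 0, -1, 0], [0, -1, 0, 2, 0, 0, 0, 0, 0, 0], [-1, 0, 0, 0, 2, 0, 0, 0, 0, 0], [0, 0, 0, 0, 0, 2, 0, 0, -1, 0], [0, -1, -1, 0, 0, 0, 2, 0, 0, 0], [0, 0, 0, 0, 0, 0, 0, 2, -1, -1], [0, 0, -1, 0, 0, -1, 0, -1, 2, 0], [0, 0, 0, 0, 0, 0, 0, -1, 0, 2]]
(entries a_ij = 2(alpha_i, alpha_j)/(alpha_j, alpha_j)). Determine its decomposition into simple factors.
The diagram associated to this matrix has two connected components: the simple roots {alpha_1, alpha_5} form a chain of 2 nodes with a double edge at one end; the terminal node there is the unique short simple root (B_2), and {alpha_2, alpha_3, alpha_4, alpha_6, alpha_7, alpha_8, alpha_9, alpha_10} form a chain of 7 nodes with one extra node attached to the third node from one end (E_8). A semisimple Lie algebra decomposes uniquely as the direct sum of simple ideals, one per connected component of its Dynkin diagram, so g ≅ B_2 ⊕ E_8 (dimension 10 + 248 = 258).

B2 ⊕ E8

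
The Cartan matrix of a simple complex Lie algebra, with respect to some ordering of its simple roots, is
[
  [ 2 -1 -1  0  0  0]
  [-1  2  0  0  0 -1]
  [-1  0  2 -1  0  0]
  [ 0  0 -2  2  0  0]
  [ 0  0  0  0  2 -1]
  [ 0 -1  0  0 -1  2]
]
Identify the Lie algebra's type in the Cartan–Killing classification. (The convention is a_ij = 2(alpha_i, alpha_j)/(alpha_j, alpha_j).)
The matrix has rank 6 with 2's on the diagonal. Reading the off-diagonal entries as Dynkin edges (a single edge where a_ij = a_ji = -1; a double or triple edge where a_ij * a_ji = 2 or 3), the diagram is a chain of 6 nodes with a double edge at one end; the terminal node there is the unique long simple root (C_6). One simple-root ordering that puts it in standard form is (alpha_5, alpha_6, alpha_2, alpha_1, alpha_3, alpha_4). So the algebra is type C_6, i.e. sp(12).

C_6 (sp(12))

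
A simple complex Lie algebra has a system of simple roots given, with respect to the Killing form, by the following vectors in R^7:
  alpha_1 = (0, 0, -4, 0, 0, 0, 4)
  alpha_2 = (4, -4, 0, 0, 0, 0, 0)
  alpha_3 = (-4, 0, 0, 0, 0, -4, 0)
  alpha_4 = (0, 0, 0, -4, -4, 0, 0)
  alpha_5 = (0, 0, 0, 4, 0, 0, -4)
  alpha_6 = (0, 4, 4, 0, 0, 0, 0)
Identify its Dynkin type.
Compute the Cartan integers a_ij = 2(alpha_i, alpha_j)/(alpha_j, alpha_j); the resulting 6x6 Cartan matrix is
[[2, 0, 0, 0, -1, -1], [0, 2, -1, 0, 0, -1], [0, -1, 2, 0, 0, 0], [0, 0, 0, 2, -1, 0], [-1, 0, 0, -1, 2, 0], [-1, -1, 0, 0, 0, 2]].
All simple roots have the same length, so the diagram is simply laced. The associated Dynkin diagram is a chain of 6 nodes with single edges (A_6), so the type is A_6 (the algebra sl(7)).

A6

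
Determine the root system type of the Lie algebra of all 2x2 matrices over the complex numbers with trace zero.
This is sl(2), which has dimension 2^2 - 1 = 3 and rank 2 - 1 = 1 (a Cartan subalgebra is the diagonal traceless matrices). In the classification of classical Lie algebras, the special linear algebra sl(n+1) has type A_n; here n = 1, so the Dynkin diagram is a chain of 1 nodes with single edges (A_1). Hence the type is A_1.

A_1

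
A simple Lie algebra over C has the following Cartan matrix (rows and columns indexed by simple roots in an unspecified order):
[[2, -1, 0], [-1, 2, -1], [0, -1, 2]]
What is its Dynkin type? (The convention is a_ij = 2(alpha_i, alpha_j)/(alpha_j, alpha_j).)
The matrix has rank 3 with 2's on the diagonal. Reading the off-diagonal entries as Dynkin edges (a single edge where a_ij = a_ji = -1; a double or triple edge where a_ij * a_ji = 2 or 3), the diagram is a chain of 3 nodes with single edges (A_3). One simple-root ordering that puts it in standard form is (alpha_1, alpha_2, alpha_3). So the algebra is type A_3, i.e. sl(4).

A_3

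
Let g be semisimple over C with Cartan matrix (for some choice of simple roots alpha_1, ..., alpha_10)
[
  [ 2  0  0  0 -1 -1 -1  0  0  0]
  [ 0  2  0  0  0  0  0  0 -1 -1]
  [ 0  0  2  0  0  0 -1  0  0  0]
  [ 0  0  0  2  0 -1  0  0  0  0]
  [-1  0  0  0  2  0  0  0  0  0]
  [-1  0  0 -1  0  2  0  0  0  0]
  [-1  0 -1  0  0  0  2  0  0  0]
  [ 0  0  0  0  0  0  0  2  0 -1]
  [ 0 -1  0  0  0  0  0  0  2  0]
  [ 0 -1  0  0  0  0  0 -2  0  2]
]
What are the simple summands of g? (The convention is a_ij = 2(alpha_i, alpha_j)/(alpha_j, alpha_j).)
The diagram associated to this matrix has two connected components: the simple roots {alpha_2, alpha_8, alpha_9, alpha_10} form a chain of 4 nodes with a double edge at one end; the terminal node there is the unique short simple root (B_4), and {alpha_1, alpha_3, alpha_4, alpha_5, alpha_6, alpha_7} form a chain of 5 nodes with one extra node attached to the third node from one end (E_6). A semisimple Lie algebra decomposes uniquely as the direct sum of simple ideals, one per connected component of its Dynkin diagram, so g ≅ B_4 ⊕ E_6 (dimension 36 + 78 = 114).

B4 + E6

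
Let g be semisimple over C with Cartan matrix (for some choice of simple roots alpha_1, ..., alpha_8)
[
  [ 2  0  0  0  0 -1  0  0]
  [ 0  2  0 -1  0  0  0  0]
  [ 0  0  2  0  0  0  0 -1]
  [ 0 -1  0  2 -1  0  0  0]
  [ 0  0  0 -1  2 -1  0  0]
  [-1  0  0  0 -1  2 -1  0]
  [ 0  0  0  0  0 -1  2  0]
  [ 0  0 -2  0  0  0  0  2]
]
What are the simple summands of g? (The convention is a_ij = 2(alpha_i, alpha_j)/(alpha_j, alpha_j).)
The diagram associated to this matrix has two connected components: the simple roots {alpha_3, alpha_8} form a chain of 2 nodes with a double edge at one end; the terminal node there is the unique short simple root (B_2), and {alpha_1, alpha_2, alpha_4, alpha_5, alpha_6, alpha_7} form a chain of 4 nodes with a fork of two nodes at one end (D_6). A semisimple Lie algebra decomposes uniquely as the direct sum of simple ideals, one per connected component of its Dynkin diagram, so g ≅ B_2 ⊕ D_6 (dimension 10 + 66 = 76).

type B_2 ⊕ type D_6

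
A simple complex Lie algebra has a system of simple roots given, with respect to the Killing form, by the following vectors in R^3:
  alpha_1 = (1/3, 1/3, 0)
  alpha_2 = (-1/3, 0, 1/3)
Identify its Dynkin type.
Compute the Cartan integers a_ij = 2(alpha_i, alpha_j)/(alpha_j, alpha_j); the resulting 2x2 Cartan matrix is
[[2, -1], [-1, 2]].
All simple roots have the same length, so the diagram is simply laced. The associated Dynkin diagram is a chain of 2 nodes with single edges (A_2), so the type is A_2 (the algebra sl(3)).

A_2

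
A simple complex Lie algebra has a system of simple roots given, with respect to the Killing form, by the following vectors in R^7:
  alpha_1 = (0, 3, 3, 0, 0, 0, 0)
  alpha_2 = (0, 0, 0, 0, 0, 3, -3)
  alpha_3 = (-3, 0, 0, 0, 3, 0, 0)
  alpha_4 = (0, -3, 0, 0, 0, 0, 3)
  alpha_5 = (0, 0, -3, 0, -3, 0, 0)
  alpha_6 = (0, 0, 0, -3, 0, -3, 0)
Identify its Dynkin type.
Compute the Cartan integers a_ij = 2(alpha_i, alpha_j)/(alpha_j, alpha_j); the resulting 6x6 Cartan matrix is
[[2, 0, 0, -1, -1, 0], [0, 2, 0, -1, 0, -1], [0, 0, 2, 0, -1, 0], [-1, -1, 0, 2, 0, 0], [-1, 0, -1, 0, 2, 0], [0, -1, 0, 0, 0, 2]].
All simple roots have the same length, so the diagram is simply laced. The associated Dynkin diagram is a chain of 6 nodes with single edges (A_6), so the type is A_6 (the algebra sl(7)).

type A_6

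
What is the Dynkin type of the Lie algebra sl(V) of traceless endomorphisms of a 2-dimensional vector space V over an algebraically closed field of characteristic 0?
This is sl(2), which has dimension 2^2 - 1 = 3 and rank 2 - 1 = 1 (a Cartan subalgebra is the diagonal traceless matrices). In the classification of classical Lie algebras, the special linear algebra sl(n+1) has type A_n; here n = 1, so the Dynkin diagram is a chain of 1 nodes with single edges (A_1). Hence the type is A_1.

A_1 (sl(2))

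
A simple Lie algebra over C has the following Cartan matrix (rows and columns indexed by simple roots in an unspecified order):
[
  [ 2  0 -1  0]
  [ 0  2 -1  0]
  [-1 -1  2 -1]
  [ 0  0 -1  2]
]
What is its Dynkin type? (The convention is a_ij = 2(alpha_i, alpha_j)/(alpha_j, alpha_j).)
type D_4

The matrix has rank 4 with 2's on the diagonal. Reading the off-diagonal entries as Dynkin edges (a single edge where a_ij = a_ji = -1; a double or triple edge where a_ij * a_ji = 2 or 3), the diagram is a chain of 2 nodes with a fork of two nodes at one end (D_4). One simple-root ordering that puts it in standard form is (alpha_2, alpha_3, alpha_1, alpha_4). So the algebra is type D_4, i.e. so(8).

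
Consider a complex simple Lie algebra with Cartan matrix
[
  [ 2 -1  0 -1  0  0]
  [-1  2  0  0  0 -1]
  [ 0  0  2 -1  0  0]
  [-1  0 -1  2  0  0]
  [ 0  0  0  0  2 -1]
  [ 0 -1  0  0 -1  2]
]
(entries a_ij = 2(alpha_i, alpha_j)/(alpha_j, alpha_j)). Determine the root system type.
A6

The matrix has rank 6 with 2's on the diagonal. Reading the off-diagonal entries as Dynkin edges (a single edge where a_ij = a_ji = -1; a double or triple edge where a_ij * a_ji = 2 or 3), the diagram is a chain of 6 nodes with single edges (A_6). One simple-root ordering that puts it in standard form is (alpha_3, alpha_4, alpha_1, alpha_2, alpha_6, alpha_5). So the algebra is type A_6, i.e. sl(7).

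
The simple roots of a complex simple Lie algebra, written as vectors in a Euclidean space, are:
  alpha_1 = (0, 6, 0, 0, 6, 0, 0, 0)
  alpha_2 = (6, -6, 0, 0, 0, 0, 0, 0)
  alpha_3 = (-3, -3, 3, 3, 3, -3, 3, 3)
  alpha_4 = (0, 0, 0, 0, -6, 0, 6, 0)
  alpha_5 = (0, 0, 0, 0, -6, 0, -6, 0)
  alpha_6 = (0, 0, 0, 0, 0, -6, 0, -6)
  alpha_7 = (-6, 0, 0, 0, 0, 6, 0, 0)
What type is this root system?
type E_7

Compute the Cartan integers a_ij = 2(alpha_i, alpha_j)/(alpha_j, alpha_j); the resulting 7x7 Cartan matrix is
[[2, -1, 0, -1, -1, 0, 0], [-1, 2, 0, 0, 0, 0, -1], [0, 0, 2, 0, -1, 0, 0], [-1, 0, 0, 2, 0, 0, 0], [-1, 0, -1, 0, 2, 0, 0], [0, 0, 0, 0, 0, 2, -1], [0, -1, 0, 0, 0, -1, 2]].
All simple roots have the same length, so the diagram is simply laced. The associated Dynkin diagram is a chain of 6 nodes with one extra node attached to the third node from one end (E_7), so the type is E_7.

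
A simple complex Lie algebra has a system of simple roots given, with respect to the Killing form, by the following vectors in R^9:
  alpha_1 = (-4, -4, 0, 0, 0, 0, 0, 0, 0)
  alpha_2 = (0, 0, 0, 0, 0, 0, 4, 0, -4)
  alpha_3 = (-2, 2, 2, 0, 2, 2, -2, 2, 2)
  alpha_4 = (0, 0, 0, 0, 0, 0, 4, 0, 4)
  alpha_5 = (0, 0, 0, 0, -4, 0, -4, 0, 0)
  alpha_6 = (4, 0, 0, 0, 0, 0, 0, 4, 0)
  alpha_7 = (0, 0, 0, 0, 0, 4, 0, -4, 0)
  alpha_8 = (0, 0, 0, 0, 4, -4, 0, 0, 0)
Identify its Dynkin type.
Compute the Cartan integers a_ij = 2(alpha_i, alpha_j)/(alpha_j, alpha_j); the resulting 8x8 Cartan matrix is
[[2, 0, 0, 0, 0, -1, 0, 0], [0, 2, -1, 0, -1, 0, 0, 0], [0, -1, 2, 0, 0, 0, 0, 0], [0, 0, 0, 2, -1, 0, 0, 0], [0, -1, 0, -1, 2, 0, 0, -1], [-1, 0, 0, 0, 0, 2, -1, 0], [0, 0, 0, 0, 0, -1, 2, -1], [0, 0, 0, 0, -1, 0, -1, 2]].
All simple roots have the same length, so the diagram is simply laced. The associated Dynkin diagram is a chain of 7 nodes with one extra node attached to the third node from one end (E_8), so the type is E_8.

E8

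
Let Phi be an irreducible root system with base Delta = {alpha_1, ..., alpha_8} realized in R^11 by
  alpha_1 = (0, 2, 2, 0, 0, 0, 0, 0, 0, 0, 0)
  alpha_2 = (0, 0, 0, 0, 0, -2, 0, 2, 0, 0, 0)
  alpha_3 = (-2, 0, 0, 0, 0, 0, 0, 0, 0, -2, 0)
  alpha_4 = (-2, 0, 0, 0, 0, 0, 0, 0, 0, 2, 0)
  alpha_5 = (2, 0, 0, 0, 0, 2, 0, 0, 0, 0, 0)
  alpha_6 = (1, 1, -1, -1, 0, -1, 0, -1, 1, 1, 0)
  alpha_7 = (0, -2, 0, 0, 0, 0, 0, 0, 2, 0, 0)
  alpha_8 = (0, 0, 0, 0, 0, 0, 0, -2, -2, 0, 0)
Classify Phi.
E8

Compute the Cartan integers a_ij = 2(alpha_i, alpha_j)/(alpha_j, alpha_j); the resulting 8x8 Cartan matrix is
[[2, 0, 0, 0, 0, 0, -1, 0], [0, 2, 0, 0, -1, 0, 0, -1], [0, 0, 2, 0, -1, -1, 0, 0], [0, 0, 0, 2, -1, 0, 0, 0], [0, -1, -1, -1, 2, 0, 0, 0], [0, 0, -1, 0, 0, 2, 0, 0], [-1, 0, 0, 0, 0, 0, 2, -1], [0, -1, 0, 0, 0, 0, -1, 2]].
All simple roots have the same length, so the diagram is simply laced. The associated Dynkin diagram is a chain of 7 nodes with one extra node attached to the third node from one end (E_8), so the type is E_8.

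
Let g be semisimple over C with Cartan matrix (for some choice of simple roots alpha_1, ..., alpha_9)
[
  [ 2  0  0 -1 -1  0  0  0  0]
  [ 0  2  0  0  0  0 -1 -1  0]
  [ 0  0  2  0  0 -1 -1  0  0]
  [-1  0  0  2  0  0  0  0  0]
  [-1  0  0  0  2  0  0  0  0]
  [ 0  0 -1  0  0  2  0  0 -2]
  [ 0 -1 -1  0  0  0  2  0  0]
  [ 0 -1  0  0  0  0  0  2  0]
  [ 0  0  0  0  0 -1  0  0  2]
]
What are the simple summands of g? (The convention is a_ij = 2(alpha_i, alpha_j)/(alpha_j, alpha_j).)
The diagram associated to this matrix has two connected components: the simple roots {alpha_1, alpha_4, alpha_5} form a chain of 3 nodes with single edges (A_3), and {alpha_2, alpha_3, alpha_6, alpha_7, alpha_8, alpha_9} form a chain of 6 nodes with a double edge at one end; the terminal node there is the unique short simple root (B_6). A semisimple Lie algebra decomposes uniquely as the direct sum of simple ideals, one per connected component of its Dynkin diagram, so g ≅ A_3 ⊕ B_6 (dimension 15 + 78 = 93).

A_3 + B_6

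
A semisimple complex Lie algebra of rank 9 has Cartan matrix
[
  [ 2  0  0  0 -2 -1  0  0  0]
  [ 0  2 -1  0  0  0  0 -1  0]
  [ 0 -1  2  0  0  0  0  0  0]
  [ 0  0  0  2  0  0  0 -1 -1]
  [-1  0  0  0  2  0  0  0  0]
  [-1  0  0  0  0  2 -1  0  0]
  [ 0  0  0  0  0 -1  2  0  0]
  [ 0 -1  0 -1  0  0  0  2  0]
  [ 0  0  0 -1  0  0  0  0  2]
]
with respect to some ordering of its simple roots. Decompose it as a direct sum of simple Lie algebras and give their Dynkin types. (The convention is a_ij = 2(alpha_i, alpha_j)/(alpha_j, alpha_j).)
The diagram associated to this matrix has two connected components: the simple roots {alpha_2, alpha_3, alpha_4, alpha_8, alpha_9} form a chain of 5 nodes with single edges (A_5), and {alpha_1, alpha_5, alpha_6, alpha_7} form a chain of 4 nodes with a double edge at one end; the terminal node there is the unique short simple root (B_4). A semisimple Lie algebra decomposes uniquely as the direct sum of simple ideals, one per connected component of its Dynkin diagram, so g ≅ A_5 ⊕ B_4 (dimension 35 + 36 = 71).

A_5 ⊕ B_4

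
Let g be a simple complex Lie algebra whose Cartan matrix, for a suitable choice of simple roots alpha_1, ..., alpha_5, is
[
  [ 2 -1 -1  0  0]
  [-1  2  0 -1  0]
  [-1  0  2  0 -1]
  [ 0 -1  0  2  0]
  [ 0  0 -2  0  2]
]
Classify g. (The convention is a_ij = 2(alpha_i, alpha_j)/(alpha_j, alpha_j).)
C_5 (sp(10))

The matrix has rank 5 with 2's on the diagonal. Reading the off-diagonal entries as Dynkin edges (a single edge where a_ij = a_ji = -1; a double or triple edge where a_ij * a_ji = 2 or 3), the diagram is a chain of 5 nodes with a double edge at one end; the terminal node there is the unique long simple root (C_5). One simple-root ordering that puts it in standard form is (alpha_4, alpha_2, alpha_1, alpha_3, alpha_5). So the algebra is type C_5, i.e. sp(10).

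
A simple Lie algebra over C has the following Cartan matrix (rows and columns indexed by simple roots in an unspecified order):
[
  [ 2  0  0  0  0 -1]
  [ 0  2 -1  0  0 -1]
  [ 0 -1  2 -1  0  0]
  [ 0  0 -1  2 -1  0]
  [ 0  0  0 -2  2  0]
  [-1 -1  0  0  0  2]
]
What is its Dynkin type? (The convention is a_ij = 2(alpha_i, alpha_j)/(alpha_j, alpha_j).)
The matrix has rank 6 with 2's on the diagonal. Reading the off-diagonal entries as Dynkin edges (a single edge where a_ij = a_ji = -1; a double or triple edge where a_ij * a_ji = 2 or 3), the diagram is a chain of 6 nodes with a double edge at one end; the terminal node there is the unique long simple root (C_6). One simple-root ordering that puts it in standard form is (alpha_1, alpha_6, alpha_2, alpha_3, alpha_4, alpha_5). So the algebra is type C_6, i.e. sp(12).

type C_6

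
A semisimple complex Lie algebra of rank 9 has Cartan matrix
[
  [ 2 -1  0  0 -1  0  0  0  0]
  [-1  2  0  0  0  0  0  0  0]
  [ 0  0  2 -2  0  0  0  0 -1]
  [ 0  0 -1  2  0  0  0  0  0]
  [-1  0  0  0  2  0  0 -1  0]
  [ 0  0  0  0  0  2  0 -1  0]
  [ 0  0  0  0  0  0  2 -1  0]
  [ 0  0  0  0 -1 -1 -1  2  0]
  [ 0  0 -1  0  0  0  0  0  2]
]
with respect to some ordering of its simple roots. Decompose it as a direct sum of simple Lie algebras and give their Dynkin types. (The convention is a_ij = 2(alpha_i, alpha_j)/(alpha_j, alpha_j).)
B_3 + D_6

The diagram associated to this matrix has two connected components: the simple roots {alpha_3, alpha_4, alpha_9} form a chain of 3 nodes with a double edge at one end; the terminal node there is the unique short simple root (B_3), and {alpha_1, alpha_2, alpha_5, alpha_6, alpha_7, alpha_8} form a chain of 4 nodes with a fork of two nodes at one end (D_6). A semisimple Lie algebra decomposes uniquely as the direct sum of simple ideals, one per connected component of its Dynkin diagram, so g ≅ B_3 ⊕ D_6 (dimension 21 + 66 = 87).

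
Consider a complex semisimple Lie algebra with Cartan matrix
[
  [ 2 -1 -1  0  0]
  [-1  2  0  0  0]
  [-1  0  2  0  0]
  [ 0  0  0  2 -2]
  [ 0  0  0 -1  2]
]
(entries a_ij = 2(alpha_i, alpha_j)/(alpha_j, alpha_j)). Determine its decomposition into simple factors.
A_3 (sl(4)) + B_2 (so(5))

The diagram associated to this matrix has two connected components: the simple roots {alpha_1, alpha_2, alpha_3} form a chain of 3 nodes with single edges (A_3), and {alpha_4, alpha_5} form a chain of 2 nodes with a double edge at one end; the terminal node there is the unique short simple root (B_2). A semisimple Lie algebra decomposes uniquely as the direct sum of simple ideals, one per connected component of its Dynkin diagram, so g ≅ A_3 ⊕ B_2 (dimension 15 + 10 = 25).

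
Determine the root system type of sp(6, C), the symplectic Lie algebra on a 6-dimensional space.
This is sp(6), which has dimension 6(6+1)/2 = 21 and rank 6/2 = 3. In the classification of classical Lie algebras, the symplectic algebra sp(2n) has type C_n; here n = 3, so the Dynkin diagram is a chain of 3 nodes with a double edge at one end; the terminal node there is the unique long simple root (C_3). Hence the type is C_3.

C_3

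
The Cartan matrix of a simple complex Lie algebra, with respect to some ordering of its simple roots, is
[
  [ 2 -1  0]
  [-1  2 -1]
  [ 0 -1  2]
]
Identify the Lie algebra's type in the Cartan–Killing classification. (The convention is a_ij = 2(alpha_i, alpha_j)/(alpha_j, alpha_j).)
type A_3

The matrix has rank 3 with 2's on the diagonal. Reading the off-diagonal entries as Dynkin edges (a single edge where a_ij = a_ji = -1; a double or triple edge where a_ij * a_ji = 2 or 3), the diagram is a chain of 3 nodes with single edges (A_3). One simple-root ordering that puts it in standard form is (alpha_3, alpha_2, alpha_1). So the algebra is type A_3, i.e. sl(4).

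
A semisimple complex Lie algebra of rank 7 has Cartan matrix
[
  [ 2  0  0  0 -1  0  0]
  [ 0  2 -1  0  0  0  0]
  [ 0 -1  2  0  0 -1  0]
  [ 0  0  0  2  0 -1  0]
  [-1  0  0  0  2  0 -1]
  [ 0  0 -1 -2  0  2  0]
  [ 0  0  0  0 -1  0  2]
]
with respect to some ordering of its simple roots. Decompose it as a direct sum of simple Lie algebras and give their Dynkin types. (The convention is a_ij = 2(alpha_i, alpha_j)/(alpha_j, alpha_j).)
The diagram associated to this matrix has two connected components: the simple roots {alpha_1, alpha_5, alpha_7} form a chain of 3 nodes with single edges (A_3), and {alpha_2, alpha_3, alpha_4, alpha_6} form a chain of 4 nodes with a double edge at one end; the terminal node there is the unique short simple root (B_4). A semisimple Lie algebra decomposes uniquely as the direct sum of simple ideals, one per connected component of its Dynkin diagram, so g ≅ A_3 ⊕ B_4 (dimension 15 + 36 = 51).

A_3 ⊕ B_4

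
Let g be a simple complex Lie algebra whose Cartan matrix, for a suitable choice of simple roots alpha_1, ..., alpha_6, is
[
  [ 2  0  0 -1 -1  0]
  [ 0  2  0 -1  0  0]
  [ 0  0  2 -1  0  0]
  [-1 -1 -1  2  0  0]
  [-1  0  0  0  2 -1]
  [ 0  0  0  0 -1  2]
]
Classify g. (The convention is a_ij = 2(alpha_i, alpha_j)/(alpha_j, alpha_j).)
D_6 (so(12))

The matrix has rank 6 with 2's on the diagonal. Reading the off-diagonal entries as Dynkin edges (a single edge where a_ij = a_ji = -1; a double or triple edge where a_ij * a_ji = 2 or 3), the diagram is a chain of 4 nodes with a fork of two nodes at one end (D_6). One simple-root ordering that puts it in standard form is (alpha_6, alpha_5, alpha_1, alpha_4, alpha_2, alpha_3). So the algebra is type D_6, i.e. so(12).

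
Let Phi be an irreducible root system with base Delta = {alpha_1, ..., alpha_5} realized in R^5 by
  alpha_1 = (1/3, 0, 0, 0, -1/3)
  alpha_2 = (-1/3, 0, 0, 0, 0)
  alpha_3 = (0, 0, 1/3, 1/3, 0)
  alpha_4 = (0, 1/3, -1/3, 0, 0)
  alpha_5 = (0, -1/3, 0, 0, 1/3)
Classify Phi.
Compute the Cartan integers a_ij = 2(alpha_i, alpha_j)/(alpha_j, alpha_j); the resulting 5x5 Cartan matrix is
[[2, -2, 0, 0, -1], [-1, 2, 0, 0, 0], [0, 0, 2, -1, 0], [0, 0, -1, 2, -1], [-1, 0, 0, -1, 2]].
The roots have two lengths (squared-length ratio 2:1); the short ones are alpha_{2}. The associated Dynkin diagram is a chain of 5 nodes with a double edge at one end; the terminal node there is the unique short simple root (B_5), so the type is B_5 (the algebra so(11)).

B5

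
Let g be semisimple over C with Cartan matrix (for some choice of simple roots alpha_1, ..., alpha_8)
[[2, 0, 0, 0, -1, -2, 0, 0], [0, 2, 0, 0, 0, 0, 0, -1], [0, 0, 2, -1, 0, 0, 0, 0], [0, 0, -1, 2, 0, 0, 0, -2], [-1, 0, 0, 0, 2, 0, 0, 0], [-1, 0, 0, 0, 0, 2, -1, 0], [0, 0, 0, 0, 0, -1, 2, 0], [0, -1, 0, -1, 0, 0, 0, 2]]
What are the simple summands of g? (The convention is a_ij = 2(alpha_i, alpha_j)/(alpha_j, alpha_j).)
The diagram associated to this matrix has two connected components: the simple roots {alpha_1, alpha_5, alpha_6, alpha_7} form a chain of 4 nodes with a double edge between the middle two (F_4), and {alpha_2, alpha_3, alpha_4, alpha_8} form a chain of 4 nodes with a double edge between the middle two (F_4). A semisimple Lie algebra decomposes uniquely as the direct sum of simple ideals, one per connected component of its Dynkin diagram, so g ≅ F_4 ⊕ F_4 (dimension 52 + 52 = 104).

type F_4 + type F_4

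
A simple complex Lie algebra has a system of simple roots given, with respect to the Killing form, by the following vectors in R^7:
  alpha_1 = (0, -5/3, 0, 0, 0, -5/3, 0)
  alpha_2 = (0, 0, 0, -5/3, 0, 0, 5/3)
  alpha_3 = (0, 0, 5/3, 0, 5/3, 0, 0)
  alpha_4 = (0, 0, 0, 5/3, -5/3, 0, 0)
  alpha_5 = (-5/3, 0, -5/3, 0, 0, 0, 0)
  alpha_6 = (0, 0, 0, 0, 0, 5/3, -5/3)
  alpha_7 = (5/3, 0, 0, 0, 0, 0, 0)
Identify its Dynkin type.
Compute the Cartan integers a_ij = 2(alpha_i, alpha_j)/(alpha_j, alpha_j); the resulting 7x7 Cartan matrix is
[[2, 0, 0, 0, 0, -1, 0], [0, 2, 0, -1, 0, -1, 0], [0, 0, 2, -1, -1, 0, 0], [0, -1, -1, 2, 0, 0, 0], [0, 0, -1, 0, 2, 0, -2], [-1, -1, 0, 0, 0, 2, 0], [0, 0, 0, 0, -1, 0, 2]].
The roots have two lengths (squared-length ratio 2:1); the short ones are alpha_{7}. The associated Dynkin diagram is a chain of 7 nodes with a double edge at one end; the terminal node there is the unique short simple root (B_7), so the type is B_7 (the algebra so(15)).

type B_7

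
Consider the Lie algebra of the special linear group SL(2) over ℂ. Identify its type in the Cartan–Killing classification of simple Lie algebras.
A_1

This is sl(2), which has dimension 2^2 - 1 = 3 and rank 2 - 1 = 1 (a Cartan subalgebra is the diagonal traceless matrices). In the classification of classical Lie algebras, the special linear algebra sl(n+1) has type A_n; here n = 1, so the Dynkin diagram is a chain of 1 nodes with single edges (A_1). Hence the type is A_1.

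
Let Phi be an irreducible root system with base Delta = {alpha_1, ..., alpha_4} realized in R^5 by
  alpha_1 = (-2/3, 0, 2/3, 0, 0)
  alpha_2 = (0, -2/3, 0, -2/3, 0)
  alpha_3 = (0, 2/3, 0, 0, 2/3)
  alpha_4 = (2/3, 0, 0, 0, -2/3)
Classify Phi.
A_4 (sl(5))

Compute the Cartan integers a_ij = 2(alpha_i, alpha_j)/(alpha_j, alpha_j); the resulting 4x4 Cartan matrix is
[[2, 0, 0, -1], [0, 2, -1, 0], [0, -1, 2, -1], [-1, 0, -1, 2]].
All simple roots have the same length, so the diagram is simply laced. The associated Dynkin diagram is a chain of 4 nodes with single edges (A_4), so the type is A_4 (the algebra sl(5)).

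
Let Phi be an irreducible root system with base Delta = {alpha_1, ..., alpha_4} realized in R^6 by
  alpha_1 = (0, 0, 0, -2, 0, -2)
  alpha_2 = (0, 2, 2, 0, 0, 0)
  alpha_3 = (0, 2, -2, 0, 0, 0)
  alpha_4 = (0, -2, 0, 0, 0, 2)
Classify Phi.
D_4

Compute the Cartan integers a_ij = 2(alpha_i, alpha_j)/(alpha_j, alpha_j); the resulting 4x4 Cartan matrix is
[[2, 0, 0, -1], [0, 2, 0, -1], [0, 0, 2, -1], [-1, -1, -1, 2]].
All simple roots have the same length, so the diagram is simply laced. The associated Dynkin diagram is a chain of 2 nodes with a fork of two nodes at one end (D_4), so the type is D_4 (the algebra so(8)).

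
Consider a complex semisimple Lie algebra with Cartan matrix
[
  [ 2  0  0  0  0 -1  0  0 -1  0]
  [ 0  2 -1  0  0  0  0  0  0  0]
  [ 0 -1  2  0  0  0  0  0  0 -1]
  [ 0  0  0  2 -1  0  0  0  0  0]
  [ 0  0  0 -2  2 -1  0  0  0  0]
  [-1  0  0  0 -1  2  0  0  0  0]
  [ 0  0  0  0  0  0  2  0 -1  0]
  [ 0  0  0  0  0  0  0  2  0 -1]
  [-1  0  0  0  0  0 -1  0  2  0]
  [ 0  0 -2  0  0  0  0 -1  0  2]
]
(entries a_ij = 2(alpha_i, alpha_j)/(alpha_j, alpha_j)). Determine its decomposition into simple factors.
B_6 (so(13)) ⊕ F_4

The diagram associated to this matrix has two connected components: the simple roots {alpha_1, alpha_4, alpha_5, alpha_6, alpha_7, alpha_9} form a chain of 6 nodes with a double edge at one end; the terminal node there is the unique short simple root (B_6), and {alpha_2, alpha_3, alpha_8, alpha_10} form a chain of 4 nodes with a double edge between the middle two (F_4). A semisimple Lie algebra decomposes uniquely as the direct sum of simple ideals, one per connected component of its Dynkin diagram, so g ≅ B_6 ⊕ F_4 (dimension 78 + 52 = 130).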